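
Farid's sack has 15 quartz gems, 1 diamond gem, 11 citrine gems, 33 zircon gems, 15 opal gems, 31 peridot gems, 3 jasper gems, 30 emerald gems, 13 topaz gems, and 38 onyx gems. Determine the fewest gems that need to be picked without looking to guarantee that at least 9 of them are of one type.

69

An adversary could hand out at most 8 gems per type (diamond, jasper run out sooner): 8 + 1 + 8 + 8 + 8 + 8 + 3 + 8 + 8 + 8 = 68 gems and still no type has 9.
By the pigeonhole principle, one more gem lands in a type already at 8, so 69 draws are enough and 68 are not.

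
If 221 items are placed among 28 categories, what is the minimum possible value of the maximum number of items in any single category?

8

The 28 categories are the holes and the 221 items are the pigeons.
If every category held at most 7 items, the total would be at most 28 × 7 = 196, which is less than 221.
So some category holds at least ⌈221/28⌉ = 8 items.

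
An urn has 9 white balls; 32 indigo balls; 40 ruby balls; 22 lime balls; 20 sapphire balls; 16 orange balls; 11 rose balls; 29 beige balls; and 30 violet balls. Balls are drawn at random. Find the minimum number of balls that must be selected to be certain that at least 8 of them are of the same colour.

64

An adversary could hand out at most 7 balls per colour: 7 + 7 + 7 + 7 + 7 + 7 + 7 + 7 + 7 = 63 balls and still no colour has 8.
By pigeonhole, one more ball lands in a colour already at 7, so 64 draws are enough and 63 are not.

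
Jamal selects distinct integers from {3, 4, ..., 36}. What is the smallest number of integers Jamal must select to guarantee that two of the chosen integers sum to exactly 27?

Group the elements by complementary pair {x, 27−x}: {3,24}, {4,23}, {5,22}, …, giving 11 two-element pairs and 12 integers whose partner 27−x falls outside [3,36].
By the pigeonhole principle, treating each of those 23 groups as a pigeonhole, one can pick one integer per group — 23 integers — with no two summing to 27.
The 24th integer lands in an occupied pair, forcing a sum of 27.

24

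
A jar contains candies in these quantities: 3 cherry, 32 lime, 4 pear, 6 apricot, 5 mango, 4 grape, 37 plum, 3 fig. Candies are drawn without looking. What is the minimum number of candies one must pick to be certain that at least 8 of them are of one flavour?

An adversary could hand out at most 7 candies per flavour (6 flavours run out sooner): 3 + 7 + 4 + 6 + 5 + 4 + 7 + 3 = 39 candies and still no flavour has 8.
By the pigeonhole principle, one more candy lands in a flavour already at 7, so 40 draws are enough and 39 are not.

40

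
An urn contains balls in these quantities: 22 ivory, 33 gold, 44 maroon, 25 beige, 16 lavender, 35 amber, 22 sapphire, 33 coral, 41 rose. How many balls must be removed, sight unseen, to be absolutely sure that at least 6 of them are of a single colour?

46

An adversary could hand out at most 5 balls per colour: 5 + 5 + 5 + 5 + 5 + 5 + 5 + 5 + 5 = 45 balls and still no colour has 6.
One more ball lands in a colour already at 5, so 46 draws are enough and 45 are not.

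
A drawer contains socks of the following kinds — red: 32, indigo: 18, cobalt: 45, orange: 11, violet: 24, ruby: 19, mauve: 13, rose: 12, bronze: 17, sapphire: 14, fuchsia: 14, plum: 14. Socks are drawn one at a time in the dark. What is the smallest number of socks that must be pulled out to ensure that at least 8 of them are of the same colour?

By the pigeonhole principle, put each drawn sock into a box by colour. The largest draw with every box below 8 takes min(count, 7) from each colour.
Σ min(cᵢ, 7) = 7 + 7 + 7 + 7 + 7 + 7 + 7 + 7 + 7 + 7 + 7 + 7 = 84.
Draw number 84 + 1 = 85 must push one box to 8.

85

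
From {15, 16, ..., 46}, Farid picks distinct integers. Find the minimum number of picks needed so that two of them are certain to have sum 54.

21

Two chosen integers sum to 54 exactly when both halves of some pair {x, 54−x} with 15 ≤ x ≤ 54−x ≤ 39 are chosen — 12 such pairs.
The remaining 8 elements (those with no distinct partner in range) can never complete a 54-sum, so the worst case takes all of them and one from each pair: 8 + 12 = 20.
Pigeonhole: the 21st integer has to be the second member of some pair, so 20 + 1 = 21.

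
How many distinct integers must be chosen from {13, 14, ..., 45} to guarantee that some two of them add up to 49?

22

Two chosen integers sum to 49 exactly when both halves of some pair {x, 49−x} with 13 ≤ x ≤ 49−x ≤ 36 are chosen — 12 such pairs.
The remaining 9 elements (those with no distinct partner in range) can never complete a 49-sum, so the worst case takes all of them and one from each pair: 9 + 12 = 21.
The 22nd integer has to be the second member of some pair, so 21 + 1 = 22.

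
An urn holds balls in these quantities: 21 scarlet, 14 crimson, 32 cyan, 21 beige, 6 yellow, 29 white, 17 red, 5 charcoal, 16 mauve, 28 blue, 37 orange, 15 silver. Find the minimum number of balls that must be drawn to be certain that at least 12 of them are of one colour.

122

Put each drawn ball into a box by colour. The largest draw with every box below 12 takes min(count, 11) from each colour; colours with fewer than 11 contribute all they have.
Σ min(cᵢ, 11) = 11 + 11 + 11 + 11 + 6 + 11 + 11 + 5 + 11 + 11 + 11 + 11 = 121.
Draw number 121 + 1 = 122 must push one box to 12.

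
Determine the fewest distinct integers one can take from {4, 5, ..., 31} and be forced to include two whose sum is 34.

Group the elements by complementary pair {x, 34−x}: {4,30}, {5,29}, {6,28}, …, giving 13 two-element pairs, the single value 17 (it cannot pair with itself since the integers are distinct), and 1 integer whose partner 34−x falls outside [4,31].
Pigeonhole: treating each of those 15 groups as a pigeonhole, one can pick one integer per group — 15 integers — with no two summing to 34.
The 16th integer lands in an occupied pair, forcing a sum of 34.

16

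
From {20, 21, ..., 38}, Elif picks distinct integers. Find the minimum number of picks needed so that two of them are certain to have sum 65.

Group the elements by complementary pair {x, 65−x}: {27,38}, {28,37}, {29,36}, …, giving 6 two-element pairs and 7 integers whose partner 65−x falls outside [20,38].
By pigeonhole, treating each of those 13 groups as a pigeonhole, one can pick one integer per group — 13 integers — with no two summing to 65.
The 14th integer lands in an occupied pair, forcing a sum of 65.

14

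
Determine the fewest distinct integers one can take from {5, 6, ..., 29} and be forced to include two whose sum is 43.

Two chosen integers sum to 43 exactly when both halves of some pair {x, 43−x} with 14 ≤ x ≤ 43−x ≤ 29 are chosen — 8 such pairs.
The remaining 9 elements (those with no distinct partner in range) can never complete a 43-sum, so the worst case takes all of them and one from each pair: 9 + 8 = 17.
By pigeonhole, the 18th integer has to be the second member of some pair, so 17 + 1 = 18.

18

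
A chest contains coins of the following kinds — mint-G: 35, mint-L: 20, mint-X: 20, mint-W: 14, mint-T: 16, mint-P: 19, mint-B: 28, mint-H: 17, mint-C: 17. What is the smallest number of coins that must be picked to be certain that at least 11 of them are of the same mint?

91

Put each drawn coin into a box by mint. The largest draw with every box below 11 takes min(count, 10) from each mint.
Σ min(cᵢ, 10) = 10 + 10 + 10 + 10 + 10 + 10 + 10 + 10 + 10 = 90.
Draw number 90 + 1 = 91 must push one box to 11.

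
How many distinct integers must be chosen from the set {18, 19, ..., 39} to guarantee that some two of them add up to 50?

Two chosen integers sum to 50 exactly when both halves of some pair {x, 50−x} with 18 ≤ x ≤ 50−x ≤ 32 are chosen — 7 such pairs.
The remaining 8 elements (those with no distinct partner in range) can never complete a 50-sum, so the worst case takes all of them and one from each pair: 8 + 7 = 15.
The 16th integer has to be the second member of some pair, so 15 + 1 = 16.

16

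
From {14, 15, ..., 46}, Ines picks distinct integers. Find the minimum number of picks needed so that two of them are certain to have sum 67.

21

Two chosen integers sum to 67 exactly when both halves of some pair {x, 67−x} with 21 ≤ x ≤ 67−x ≤ 46 are chosen — 13 such pairs.
The remaining 7 elements (those with no distinct partner in range) can never complete a 67-sum, so the worst case takes all of them and one from each pair: 7 + 13 = 20.
The 21st integer has to be the second member of some pair, so 20 + 1 = 21.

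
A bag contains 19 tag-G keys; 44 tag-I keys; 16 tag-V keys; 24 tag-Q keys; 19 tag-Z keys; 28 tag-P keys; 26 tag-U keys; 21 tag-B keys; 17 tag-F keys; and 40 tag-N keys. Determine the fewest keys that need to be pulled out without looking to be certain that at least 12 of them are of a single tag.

Put each drawn key into a box by tag. The largest draw with every box below 12 takes min(count, 11) from each tag.
Σ min(cᵢ, 11) = 11 + 11 + 11 + 11 + 11 + 11 + 11 + 11 + 11 + 11 = 110.
Draw number 110 + 1 = 111 must push one box to 12.

111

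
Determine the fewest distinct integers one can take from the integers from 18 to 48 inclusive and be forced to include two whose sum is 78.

Group the elements by complementary pair {x, 78−x}: {30,48}, {31,47}, {32,46}, …, giving 9 two-element pairs, the single value 39 (it cannot pair with itself since the integers are distinct), and 12 integers whose partner 78−x falls outside [18,48].
By the pigeonhole principle, treating each of those 22 groups as a pigeonhole, one can pick one integer per group — 22 integers — with no two summing to 78.
The 23rd integer lands in an occupied pair, forcing a sum of 78.

23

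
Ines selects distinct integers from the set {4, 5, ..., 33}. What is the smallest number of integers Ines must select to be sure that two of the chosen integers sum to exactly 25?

22

A set avoiding the sum 25 can contain at most one of each pair {x, 25−x}, plus the 12 elements whose complement lies outside the range.
The integers 13, …, 33 (21 of them) are such a set: any two sum to at least 13+14 = 27 > 25.
By the pigeonhole principle, any 22nd integer completes one of the 9 pairs, so 22 choices force a sum of 25.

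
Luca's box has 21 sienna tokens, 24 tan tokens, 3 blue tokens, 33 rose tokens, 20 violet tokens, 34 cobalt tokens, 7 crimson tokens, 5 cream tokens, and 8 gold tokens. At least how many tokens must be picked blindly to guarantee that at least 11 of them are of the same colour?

74

An adversary could hand out at most 10 tokens per colour (4 colours run out sooner): 10 + 10 + 3 + 10 + 10 + 10 + 7 + 5 + 8 = 73 tokens and still no colour has 11.
By pigeonhole, one more token lands in a colour already at 10, so 74 draws are enough and 73 are not.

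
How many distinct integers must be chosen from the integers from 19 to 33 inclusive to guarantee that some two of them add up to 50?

10

A set avoiding the sum 50 can contain at most one of each pair {x, 50−x}, plus the 3 elements whose complement lies outside the range or equal to its own complement.
The integers 25, …, 33 (9 of them) are such a set: any two sum to at least 25+26 = 51 > 50.
Any 10th integer completes one of the 6 pairs, so 10 choices force a sum of 50.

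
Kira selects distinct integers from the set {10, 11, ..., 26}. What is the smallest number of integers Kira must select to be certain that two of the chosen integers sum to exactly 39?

A set avoiding the sum 39 can contain at most one of each pair {x, 39−x}, plus the 3 elements whose complement lies outside the range.
The integers 10, …, 19 (10 of them) are such a set: any two sum to at least 10+11 = 21 and at most 18+19 = 37 < 39.
Any 11th integer completes one of the 7 pairs, so 11 choices force a sum of 39.

11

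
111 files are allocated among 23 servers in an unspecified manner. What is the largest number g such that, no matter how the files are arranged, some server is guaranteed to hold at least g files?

The 23 servers are the holes and the 111 files are the pigeons.
If every server held at most 4 files, the total would be at most 23 × 4 = 92, which is less than 111.
So some server holds at least ⌈111/23⌉ = 5 files.

5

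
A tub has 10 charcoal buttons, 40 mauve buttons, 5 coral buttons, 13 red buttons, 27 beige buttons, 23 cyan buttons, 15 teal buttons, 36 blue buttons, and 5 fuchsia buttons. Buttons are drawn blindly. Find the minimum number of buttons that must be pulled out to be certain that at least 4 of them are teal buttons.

In the worst case for collecting teal buttons, every non-teal button comes out first.
There are 10 + 40 + 5 + 13 + 27 + 23 + 36 + 5 = 159 non-teal buttons altogether.
After those, each further button must be teal, so 159 + 4 = 163 draws guarantee 4 teal buttons.

163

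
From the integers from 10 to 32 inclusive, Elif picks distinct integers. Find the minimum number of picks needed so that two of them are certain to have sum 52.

18

Two chosen integers sum to 52 exactly when both halves of some pair {x, 52−x} with 20 ≤ x ≤ 52−x ≤ 32 are chosen — 6 such pairs.
The remaining 11 elements (those with no distinct partner in range) can never complete a 52-sum, so the worst case takes all of them and one from each pair: 11 + 6 = 17.
By pigeonhole, the 18th integer has to be the second member of some pair, so 17 + 1 = 18.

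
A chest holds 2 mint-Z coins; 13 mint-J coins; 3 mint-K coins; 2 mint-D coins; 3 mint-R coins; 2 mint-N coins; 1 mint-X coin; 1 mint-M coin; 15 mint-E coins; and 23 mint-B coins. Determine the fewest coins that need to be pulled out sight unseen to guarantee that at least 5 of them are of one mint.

27

By the pigeonhole principle, the 10 mints are the holes; the coins drawn are the pigeons.
To avoid 5 of any one mint, the worst case takes at most 4 of each mint, or every coin of a mint that has fewer than 4.
That gives 2 + 4 + 3 + 2 + 3 + 2 + 1 + 1 + 4 + 4 = 26 coins with no mint reaching 5.
The next coin forces some mint to 5, so 26 + 1 = 27.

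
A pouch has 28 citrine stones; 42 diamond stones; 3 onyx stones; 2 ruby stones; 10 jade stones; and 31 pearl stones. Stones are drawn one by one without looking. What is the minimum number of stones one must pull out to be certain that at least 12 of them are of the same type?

49

An adversary could hand out at most 11 stones per type (onyx, ruby, jade run out sooner): 11 + 11 + 3 + 2 + 10 + 11 = 48 stones and still no type has 12.
By the pigeonhole principle, one more stone lands in a type already at 11, so 49 draws are enough and 48 are not.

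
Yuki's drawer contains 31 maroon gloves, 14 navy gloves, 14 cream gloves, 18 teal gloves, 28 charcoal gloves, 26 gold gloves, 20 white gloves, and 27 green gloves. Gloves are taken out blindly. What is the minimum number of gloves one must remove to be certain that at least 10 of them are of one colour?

By the pigeonhole principle, the 8 colours are the holes; the gloves drawn are the pigeons.
To avoid 10 of any one colour, the worst case takes at most 9 of each colour.
That gives 9 + 9 + 9 + 9 + 9 + 9 + 9 + 9 = 72 gloves with no colour reaching 10.
The next glove forces some colour to 10, so 72 + 1 = 73.

73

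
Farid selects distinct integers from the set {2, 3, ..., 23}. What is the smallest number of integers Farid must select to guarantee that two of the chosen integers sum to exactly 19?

Group the elements by complementary pair {x, 19−x}: {2,17}, {3,16}, {4,15}, …, giving 8 two-element pairs and 6 integers whose partner 19−x falls outside [2,23].
By the pigeonhole principle, treating each of those 14 groups as a pigeonhole, one can pick one integer per group — 14 integers — with no two summing to 19.
The 15th integer lands in an occupied pair, forcing a sum of 19.

15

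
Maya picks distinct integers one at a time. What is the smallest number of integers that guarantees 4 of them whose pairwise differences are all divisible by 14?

Integers whose pairwise differences are multiples of 14 are exactly those sharing a remainder mod 14. By the pigeonhole principle, the 14 residue classes mod 14 are the pigeonholes.
With 42 integers one could put 3 in each residue class and have no class reach 4.
The 43rd integer pushes some class to 4, so 14·3 + 1 = 43.

43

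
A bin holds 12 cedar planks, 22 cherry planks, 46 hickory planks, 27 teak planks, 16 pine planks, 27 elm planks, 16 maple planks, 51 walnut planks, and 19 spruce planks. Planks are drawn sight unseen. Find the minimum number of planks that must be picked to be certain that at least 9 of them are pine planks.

229

In the worst case for collecting pine planks, every non-pine plank comes out first.
There are 12 + 22 + 46 + 27 + 27 + 16 + 51 + 19 = 220 non-pine planks altogether.
After those, each further plank must be pine, so 220 + 9 = 229 draws guarantee 9 pine planks.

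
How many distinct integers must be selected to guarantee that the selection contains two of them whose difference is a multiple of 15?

16

Integers whose pairwise differences are multiples of 15 are exactly those sharing a remainder mod 15. By the pigeonhole principle, the 15 residue classes mod 15 are the pigeonholes.
With 15 integers one could put 1 in each residue class and have no class reach 2.
The 16th integer pushes some class to 2, so 15·1 + 1 = 16.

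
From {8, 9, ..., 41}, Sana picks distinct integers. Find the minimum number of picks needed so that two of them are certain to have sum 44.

Group the elements by complementary pair {x, 44−x}: {8,36}, {9,35}, {10,34}, …, giving 14 two-element pairs; the single value 22 (it cannot pair with itself since the integers are distinct); and 5 integers whose partner 44−x falls outside [8,41].
Treating each of those 20 groups as a pigeonhole, one can pick one integer per group — 20 integers — with no two summing to 44.
The 21st integer lands in an occupied pair, forcing a sum of 44.

21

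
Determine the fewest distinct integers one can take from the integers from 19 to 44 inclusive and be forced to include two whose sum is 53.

Two chosen integers sum to 53 exactly when both halves of some pair {x, 53−x} with 19 ≤ x ≤ 53−x ≤ 34 are chosen — 8 such pairs.
The remaining 10 elements (those with no distinct partner in range) can never complete a 53-sum, so the worst case takes all of them and one from each pair: 10 + 8 = 18.
The 19th integer has to be the second member of some pair, so 18 + 1 = 19.

19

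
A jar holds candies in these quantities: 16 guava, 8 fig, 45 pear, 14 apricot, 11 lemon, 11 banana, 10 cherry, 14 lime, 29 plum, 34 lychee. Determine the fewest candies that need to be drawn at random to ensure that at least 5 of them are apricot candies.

183

In the worst case for collecting apricot candies, every non-apricot candy comes out first.
There are 16 + 8 + 45 + 11 + 11 + 10 + 14 + 29 + 34 = 178 non-apricot candies altogether.
After those, each further candy must be apricot, so 178 + 5 = 183 draws guarantee 5 apricot candies.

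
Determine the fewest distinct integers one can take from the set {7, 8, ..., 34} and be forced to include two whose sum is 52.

Group the elements by complementary pair {x, 52−x}: {18,34}, {19,33}, {20,32}, …, giving 8 two-element pairs, the single value 26 (it cannot pair with itself since the integers are distinct), and 11 integers whose partner 52−x falls outside [7,34].
Treating each of those 20 groups as a pigeonhole, one can pick one integer per group — 20 integers — with no two summing to 52.
The 21st integer lands in an occupied pair, forcing a sum of 52.

21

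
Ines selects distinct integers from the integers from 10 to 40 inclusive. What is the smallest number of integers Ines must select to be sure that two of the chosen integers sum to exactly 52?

Group the elements by complementary pair {x, 52−x}: {12,40}, {13,39}, {14,38}, …, giving 14 two-element pairs; the single value 26 (it cannot pair with itself since the integers are distinct); and 2 integers whose partner 52−x falls outside [10,40].
Treating each of those 17 groups as a pigeonhole, one can pick one integer per group — 17 integers — with no two summing to 52.
The 18th integer lands in an occupied pair, forcing a sum of 52.

18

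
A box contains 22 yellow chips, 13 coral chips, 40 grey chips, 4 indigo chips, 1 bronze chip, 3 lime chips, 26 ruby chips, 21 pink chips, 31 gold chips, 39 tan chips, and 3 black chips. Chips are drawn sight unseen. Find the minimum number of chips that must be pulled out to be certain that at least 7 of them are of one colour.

54

Pigeonhole: put each drawn chip into a box by colour. The largest draw with every box below 7 takes min(count, 6) from each colour; colours with fewer than 6 contribute all they have.
Σ min(cᵢ, 6) = 6 + 6 + 6 + 4 + 1 + 3 + 6 + 6 + 6 + 6 + 3 = 53.
Draw number 53 + 1 = 54 must push one box to 7.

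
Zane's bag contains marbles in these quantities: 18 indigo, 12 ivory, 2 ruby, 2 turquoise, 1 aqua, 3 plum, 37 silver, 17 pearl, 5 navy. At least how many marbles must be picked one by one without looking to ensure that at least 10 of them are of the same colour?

By the pigeonhole principle, put each drawn marble into a box by colour. The largest draw with every box below 10 takes min(count, 9) from each colour; colours with fewer than 9 contribute all they have.
Σ min(cᵢ, 9) = 9 + 9 + 2 + 2 + 1 + 3 + 9 + 9 + 5 = 49.
Draw number 49 + 1 = 50 must push one box to 10.

50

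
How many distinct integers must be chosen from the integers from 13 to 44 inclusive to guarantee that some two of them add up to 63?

20

Two chosen integers sum to 63 exactly when both halves of some pair {x, 63−x} with 19 ≤ x ≤ 63−x ≤ 44 are chosen — 13 such pairs.
The remaining 6 elements (those with no distinct partner in range) can never complete a 63-sum, so the worst case takes all of them and one from each pair: 6 + 13 = 19.
The 20th integer has to be the second member of some pair, so 19 + 1 = 20.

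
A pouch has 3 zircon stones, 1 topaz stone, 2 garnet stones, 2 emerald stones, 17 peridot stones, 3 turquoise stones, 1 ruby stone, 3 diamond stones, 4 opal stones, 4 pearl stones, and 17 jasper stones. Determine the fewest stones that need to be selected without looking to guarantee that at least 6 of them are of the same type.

34

An adversary could hand out at most 5 stones per type (9 types run out sooner): 3 + 1 + 2 + 2 + 5 + 3 + 1 + 3 + 4 + 4 + 5 = 33 stones and still no type has 6.
By pigeonhole, one more stone lands in a type already at 5, so 34 draws are enough and 33 are not.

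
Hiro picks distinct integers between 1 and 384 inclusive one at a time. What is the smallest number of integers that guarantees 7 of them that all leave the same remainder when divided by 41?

The 41 residue classes mod 41 are the pigeonholes.
With 246 integers one could put 6 in each residue class and have no class reach 7.
The 247th integer pushes some class to 7, so 41·6 + 1 = 247.

247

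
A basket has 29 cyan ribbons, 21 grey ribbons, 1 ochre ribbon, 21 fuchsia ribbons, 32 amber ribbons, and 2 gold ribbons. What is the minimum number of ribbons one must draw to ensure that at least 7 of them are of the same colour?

28

Put each drawn ribbon into a box by colour. The largest draw with every box below 7 takes min(count, 6) from each colour; colours with fewer than 6 contribute all they have.
Σ min(cᵢ, 6) = 6 + 6 + 1 + 6 + 6 + 2 = 27.
Draw number 27 + 1 = 28 must push one box to 7.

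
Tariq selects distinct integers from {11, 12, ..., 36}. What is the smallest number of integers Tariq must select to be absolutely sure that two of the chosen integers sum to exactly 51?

Two chosen integers sum to 51 exactly when both halves of some pair {x, 51−x} with 15 ≤ x ≤ 51−x ≤ 36 are chosen — 11 such pairs.
The remaining 4 elements (those with no distinct partner in range) can never complete a 51-sum, so the worst case takes all of them and one from each pair: 4 + 11 = 15.
By the pigeonhole principle, the 16th integer has to be the second member of some pair, so 15 + 1 = 16.

16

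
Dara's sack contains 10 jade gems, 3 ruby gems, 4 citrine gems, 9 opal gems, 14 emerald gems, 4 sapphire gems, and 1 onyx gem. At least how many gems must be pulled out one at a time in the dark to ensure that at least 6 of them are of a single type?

28

By the pigeonhole principle, put each drawn gem into a box by type. The largest draw with every box below 6 takes min(count, 5) from each type; types with fewer than 5 contribute all they have.
Σ min(cᵢ, 5) = 5 + 3 + 4 + 5 + 5 + 4 + 1 = 27.
Draw number 27 + 1 = 28 must push one box to 6.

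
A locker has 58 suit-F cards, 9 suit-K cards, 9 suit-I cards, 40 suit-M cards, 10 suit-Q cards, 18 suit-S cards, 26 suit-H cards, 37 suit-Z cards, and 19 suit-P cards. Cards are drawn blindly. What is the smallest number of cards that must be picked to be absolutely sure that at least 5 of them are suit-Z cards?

In the worst case for collecting suit-Z cards, every non-suit-Z card comes out first.
There are 58 + 9 + 9 + 40 + 10 + 18 + 26 + 19 = 189 non-suit-Z cards altogether.
After those, each further card must be suit-Z, so 189 + 5 = 194 draws guarantee 5 suit-Z cards.

194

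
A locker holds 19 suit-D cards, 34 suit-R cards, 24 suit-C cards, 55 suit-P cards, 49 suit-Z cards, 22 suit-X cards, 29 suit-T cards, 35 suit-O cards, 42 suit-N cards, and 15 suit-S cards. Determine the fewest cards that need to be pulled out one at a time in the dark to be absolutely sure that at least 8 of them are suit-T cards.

In the worst case for collecting suit-T cards, every non-suit-T card comes out first.
There are 19 + 34 + 24 + 55 + 49 + 22 + 35 + 42 + 15 = 295 non-suit-T cards altogether.
After those, each further card must be suit-T, so 295 + 8 = 303 draws guarantee 8 suit-T cards.

303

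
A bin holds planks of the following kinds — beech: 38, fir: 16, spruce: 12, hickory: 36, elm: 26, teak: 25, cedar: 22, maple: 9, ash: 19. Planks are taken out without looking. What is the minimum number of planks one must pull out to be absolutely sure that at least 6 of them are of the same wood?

46

Pigeonhole: the 9 woods are the holes; the planks drawn are the pigeons.
To avoid 6 of any one wood, the worst case takes at most 5 of each wood.
That gives 5 + 5 + 5 + 5 + 5 + 5 + 5 + 5 + 5 = 45 planks with no wood reaching 6.
The next plank forces some wood to 6, so 45 + 1 = 46.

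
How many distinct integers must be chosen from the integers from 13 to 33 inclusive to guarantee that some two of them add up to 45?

12

Two chosen integers sum to 45 exactly when both halves of some pair {x, 45−x} with 13 ≤ x ≤ 45−x ≤ 32 are chosen — 10 such pairs.
The remaining 1 element (those with no distinct partner in range) can never complete a 45-sum, so the worst case takes all of them and one from each pair: 1 + 10 = 11.
The 12th integer has to be the second member of some pair, so 11 + 1 = 12.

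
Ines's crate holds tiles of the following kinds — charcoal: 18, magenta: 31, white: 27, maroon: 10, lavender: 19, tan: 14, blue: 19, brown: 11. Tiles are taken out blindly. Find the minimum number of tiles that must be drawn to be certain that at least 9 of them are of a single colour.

Put each drawn tile into a box by colour. The largest draw with every box below 9 takes min(count, 8) from each colour.
Σ min(cᵢ, 8) = 8 + 8 + 8 + 8 + 8 + 8 + 8 + 8 = 64.
Draw number 64 + 1 = 65 must push one box to 9.

65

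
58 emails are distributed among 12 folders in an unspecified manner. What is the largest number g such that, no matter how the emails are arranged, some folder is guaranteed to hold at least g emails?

5

By the pigeonhole principle, the 12 folders are the holes and the 58 emails are the pigeons.
If every folder held at most 4 emails, the total would be at most 12 × 4 = 48, which is less than 58.
So some folder holds at least ⌈58/12⌉ = 5 emails.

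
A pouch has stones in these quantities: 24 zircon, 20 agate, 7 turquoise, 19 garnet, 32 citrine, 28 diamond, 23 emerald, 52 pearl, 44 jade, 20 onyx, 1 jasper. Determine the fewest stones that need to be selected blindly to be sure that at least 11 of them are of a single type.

An adversary could hand out at most 10 stones per type (turquoise, jasper run out sooner): 10 + 10 + 7 + 10 + 10 + 10 + 10 + 10 + 10 + 10 + 1 = 98 stones and still no type has 11.
By the pigeonhole principle, one more stone lands in a type already at 10, so 99 draws are enough and 98 are not.

99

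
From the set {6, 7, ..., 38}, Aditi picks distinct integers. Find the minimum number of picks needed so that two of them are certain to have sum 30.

A set avoiding the sum 30 can contain at most one of each pair {x, 30−x}, plus the 15 elements whose complement lies outside the range or equal to its own complement.
The integers 15, …, 38 (24 of them) are such a set: any two sum to at least 15+16 = 31 > 30.
By pigeonhole, any 25th integer completes one of the 9 pairs, so 25 choices force a sum of 30.

25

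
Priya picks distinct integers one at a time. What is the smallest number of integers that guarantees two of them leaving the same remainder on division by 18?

By pigeonhole, the 18 residue classes mod 18 are the pigeonholes.
With 18 integers one could put 1 in each residue class and have no class reach 2.
The 19th integer pushes some class to 2, so 18·1 + 1 = 19.

19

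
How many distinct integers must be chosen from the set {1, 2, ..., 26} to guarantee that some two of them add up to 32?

Group the elements by complementary pair {x, 32−x}: {6,26}, {7,25}, {8,24}, …, giving 10 two-element pairs, the single value 16 (it cannot pair with itself since the integers are distinct), and 5 integers whose partner 32−x falls outside [1,26].
Treating each of those 16 groups as a pigeonhole, one can pick one integer per group — 16 integers — with no two summing to 32.
The 17th integer lands in an occupied pair, forcing a sum of 32.

17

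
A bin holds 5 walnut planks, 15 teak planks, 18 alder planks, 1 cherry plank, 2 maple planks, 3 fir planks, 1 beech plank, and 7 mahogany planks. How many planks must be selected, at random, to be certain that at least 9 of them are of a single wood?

36

An adversary could hand out at most 8 planks per wood (6 woods run out sooner): 5 + 8 + 8 + 1 + 2 + 3 + 1 + 7 = 35 planks and still no wood has 9.
By the pigeonhole principle, one more plank lands in a wood already at 8, so 36 draws are enough and 35 are not.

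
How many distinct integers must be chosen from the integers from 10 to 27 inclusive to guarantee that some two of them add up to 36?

A set avoiding the sum 36 can contain at most one of each pair {x, 36−x}, plus the 2 elements whose complement lies outside the range or equal to its own complement.
The integers 18, …, 27 (10 of them) are such a set: any two sum to at least 18+19 = 37 > 36.
Pigeonhole: any 11th integer completes one of the 8 pairs, so 11 choices force a sum of 36.

11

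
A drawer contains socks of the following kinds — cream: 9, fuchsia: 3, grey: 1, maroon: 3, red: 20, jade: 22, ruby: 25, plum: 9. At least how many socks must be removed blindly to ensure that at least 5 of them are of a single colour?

By pigeonhole, put each drawn sock into a box by colour. The largest draw with every box below 5 takes min(count, 4) from each colour; colours with fewer than 4 contribute all they have.
Σ min(cᵢ, 4) = 4 + 3 + 1 + 3 + 4 + 4 + 4 + 4 = 27.
Draw number 27 + 1 = 28 must push one box to 5.

28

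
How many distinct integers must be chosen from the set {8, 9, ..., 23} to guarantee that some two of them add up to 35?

11

A set avoiding the sum 35 can contain at most one of each pair {x, 35−x}, plus the 4 elements whose complement lies outside the range.
The integers 8, …, 17 (10 of them) are such a set: any two sum to at least 8+9 = 17 and at most 16+17 = 33 < 35.
Any 11th integer completes one of the 6 pairs, so 11 choices force a sum of 35.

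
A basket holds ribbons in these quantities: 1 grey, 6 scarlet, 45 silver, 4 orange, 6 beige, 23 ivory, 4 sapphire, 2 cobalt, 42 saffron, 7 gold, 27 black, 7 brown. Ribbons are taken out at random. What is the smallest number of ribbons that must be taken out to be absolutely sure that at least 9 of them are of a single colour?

70

Put each drawn ribbon into a box by colour. The largest draw with every box below 9 takes min(count, 8) from each colour; colours with fewer than 8 contribute all they have.
Σ min(cᵢ, 8) = 1 + 6 + 8 + 4 + 6 + 8 + 4 + 2 + 8 + 7 + 8 + 7 = 69.
Draw number 69 + 1 = 70 must push one box to 9.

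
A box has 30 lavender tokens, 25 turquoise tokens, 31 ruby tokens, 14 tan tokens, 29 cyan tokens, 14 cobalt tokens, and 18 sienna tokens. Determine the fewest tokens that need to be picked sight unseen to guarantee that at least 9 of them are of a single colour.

57

An adversary could hand out at most 8 tokens per colour: 8 + 8 + 8 + 8 + 8 + 8 + 8 = 56 tokens and still no colour has 9.
Pigeonhole: one more token lands in a colour already at 8, so 57 draws are enough and 56 are not.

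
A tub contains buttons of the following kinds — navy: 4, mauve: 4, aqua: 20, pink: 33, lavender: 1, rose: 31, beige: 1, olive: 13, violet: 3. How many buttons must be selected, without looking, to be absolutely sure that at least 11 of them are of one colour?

The 9 colours are the holes; the buttons drawn are the pigeons.
To avoid 11 of any one colour, the worst case takes at most 10 of each colour, or every button of a colour that has fewer than 10.
That gives 4 + 4 + 10 + 10 + 1 + 10 + 1 + 10 + 3 = 53 buttons with no colour reaching 11.
The next button forces some colour to 11, so 53 + 1 = 54.

54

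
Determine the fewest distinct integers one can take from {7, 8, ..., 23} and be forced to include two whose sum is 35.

A set avoiding the sum 35 can contain at most one of each pair {x, 35−x}, plus the 5 elements whose complement lies outside the range.
The integers 7, …, 17 (11 of them) are such a set: any two sum to at least 7+8 = 15 and at most 16+17 = 33 < 35.
Pigeonhole: any 12th integer completes one of the 6 pairs, so 12 choices force a sum of 35.

12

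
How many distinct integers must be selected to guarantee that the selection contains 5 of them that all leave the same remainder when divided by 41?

By pigeonhole, the 41 residue classes mod 41 are the pigeonholes.
With 164 integers one could put 4 in each residue class and have no class reach 5.
The 165th integer pushes some class to 5, so 41·4 + 1 = 165.

165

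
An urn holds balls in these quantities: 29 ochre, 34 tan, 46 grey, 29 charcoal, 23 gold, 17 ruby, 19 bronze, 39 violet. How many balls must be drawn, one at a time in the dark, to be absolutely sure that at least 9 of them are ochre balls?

216

In the worst case for collecting ochre balls, every non-ochre ball comes out first.
There are 34 + 46 + 29 + 23 + 17 + 19 + 39 = 207 non-ochre balls altogether.
After those, each further ball must be ochre, so 207 + 9 = 216 draws guarantee 9 ochre balls.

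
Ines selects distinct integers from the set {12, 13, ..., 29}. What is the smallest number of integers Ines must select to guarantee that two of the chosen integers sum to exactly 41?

10

Two chosen integers sum to 41 exactly when both halves of some pair {x, 41−x} with 12 ≤ x ≤ 41−x ≤ 29 are chosen — 9 such pairs.
Every element belongs to one of those pairs, so the worst case picks one from each: 9 integers.
Pigeonhole: the 10th integer has to be the second member of some pair, so 9 + 1 = 10.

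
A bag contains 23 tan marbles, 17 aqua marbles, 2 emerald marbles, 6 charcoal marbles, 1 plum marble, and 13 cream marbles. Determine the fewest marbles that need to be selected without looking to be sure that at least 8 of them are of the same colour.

An adversary could hand out at most 7 marbles per colour (emerald, charcoal, plum run out sooner): 7 + 7 + 2 + 6 + 1 + 7 = 30 marbles and still no colour has 8.
By pigeonhole, one more marble lands in a colour already at 7, so 31 draws are enough and 30 are not.

31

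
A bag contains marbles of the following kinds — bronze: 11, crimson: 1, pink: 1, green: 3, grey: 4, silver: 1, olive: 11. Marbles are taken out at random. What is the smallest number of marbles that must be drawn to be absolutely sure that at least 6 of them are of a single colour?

21

Put each drawn marble into a box by colour. The largest draw with every box below 6 takes min(count, 5) from each colour; colours with fewer than 5 contribute all they have.
Σ min(cᵢ, 5) = 5 + 1 + 1 + 3 + 4 + 1 + 5 = 20.
Draw number 20 + 1 = 21 must push one box to 6.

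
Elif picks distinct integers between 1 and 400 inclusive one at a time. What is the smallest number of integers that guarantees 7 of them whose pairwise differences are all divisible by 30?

181

Integers whose pairwise differences are multiples of 30 are exactly those sharing a remainder mod 30. The 30 residue classes mod 30 are the pigeonholes.
With 180 integers one could put 6 in each residue class and have no class reach 7.
The 181st integer pushes some class to 7, so 30·6 + 1 = 181.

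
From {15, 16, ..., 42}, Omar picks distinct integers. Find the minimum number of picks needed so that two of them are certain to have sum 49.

Two chosen integers sum to 49 exactly when both halves of some pair {x, 49−x} with 15 ≤ x ≤ 49−x ≤ 34 are chosen — 10 such pairs.
The remaining 8 elements (those with no distinct partner in range) can never complete a 49-sum, so the worst case takes all of them and one from each pair: 8 + 10 = 18.
By pigeonhole, the 19th integer has to be the second member of some pair, so 18 + 1 = 19.

19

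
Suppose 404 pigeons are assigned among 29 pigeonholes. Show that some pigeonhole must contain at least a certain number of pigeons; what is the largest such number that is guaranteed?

The 29 pigeonholes are the holes and the 404 pigeons are the pigeons.
If every pigeonhole held at most 13 pigeons, the total would be at most 29 × 13 = 377, which is less than 404.
So some pigeonhole holds at least ⌈404/29⌉ = 14 pigeons.

14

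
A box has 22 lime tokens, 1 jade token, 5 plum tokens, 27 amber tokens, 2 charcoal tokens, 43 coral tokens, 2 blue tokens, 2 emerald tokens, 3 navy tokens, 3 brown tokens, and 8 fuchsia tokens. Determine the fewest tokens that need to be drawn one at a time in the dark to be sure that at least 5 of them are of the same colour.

34

Pigeonhole: put each drawn token into a box by colour. The largest draw with every box below 5 takes min(count, 4) from each colour; colours with fewer than 4 contribute all they have.
Σ min(cᵢ, 4) = 4 + 1 + 4 + 4 + 2 + 4 + 2 + 2 + 3 + 3 + 4 = 33.
Draw number 33 + 1 = 34 must push one box to 5.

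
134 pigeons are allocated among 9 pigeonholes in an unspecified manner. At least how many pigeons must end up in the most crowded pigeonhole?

Pigeonhole: the 9 pigeonholes are the holes and the 134 pigeons are the pigeons.
If every pigeonhole held at most 14 pigeons, the total would be at most 9 × 14 = 126, which is less than 134.
So some pigeonhole holds at least ⌈134/9⌉ = 15 pigeons.

15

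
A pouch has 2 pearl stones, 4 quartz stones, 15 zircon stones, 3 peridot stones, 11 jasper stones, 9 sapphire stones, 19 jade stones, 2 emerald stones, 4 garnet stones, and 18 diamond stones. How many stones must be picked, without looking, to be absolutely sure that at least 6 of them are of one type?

41

An adversary could hand out at most 5 stones per type (5 types run out sooner): 2 + 4 + 5 + 3 + 5 + 5 + 5 + 2 + 4 + 5 = 40 stones and still no type has 6.
Pigeonhole: one more stone lands in a type already at 5, so 41 draws are enough and 40 are not.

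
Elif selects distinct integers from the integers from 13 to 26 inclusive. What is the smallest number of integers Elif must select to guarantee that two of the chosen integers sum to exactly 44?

Two chosen integers sum to 44 exactly when both halves of some pair {x, 44−x} with 18 ≤ x ≤ 44−x ≤ 26 are chosen — 4 such pairs.
The remaining 6 elements (those with no distinct partner in range) can never complete a 44-sum, so the worst case takes all of them and one from each pair: 6 + 4 = 10.
The 11th integer has to be the second member of some pair, so 10 + 1 = 11.

11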